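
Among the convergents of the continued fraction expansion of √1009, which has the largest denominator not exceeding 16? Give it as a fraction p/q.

413/13

√1009 = [31; 1, 3, 3, 1, 62, …] (period length 5).
Convergents:
  p_0/q_0 = 31/1
  p_1/q_1 = 32/1
  p_2/q_2 = 127/4
  p_3/q_3 = 413/13
  p_4/q_4 = 540/17
q_3 = 13 ≤ 16 < 17 = q_4, so the answer is 413/13.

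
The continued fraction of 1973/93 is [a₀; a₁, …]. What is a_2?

1973 = 21·93 + 20   →  a_0 = 21
93 = 4·20 + 13   →  a_1 = 4
20 = 1·13 + 7   →  a_2 = 1

1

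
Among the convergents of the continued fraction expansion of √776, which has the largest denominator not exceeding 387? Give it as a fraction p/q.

√776 = [27; 1, 5, 1, 54, …] (period length 4).
Convergents:
  p_0/q_0 = 27/1
  p_1/q_1 = 28/1
  p_2/q_2 = 167/6
  p_3/q_3 = 195/7
  p_4/q_4 = 10697/384
  p_5/q_5 = 10892/391
q_4 = 384 ≤ 387 < 391 = q_5, so the answer is 10697/384.

10697/384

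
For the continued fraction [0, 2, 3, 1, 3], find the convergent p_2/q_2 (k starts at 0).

Using pₖ = aₖpₖ₋₁ + pₖ₋₂, qₖ = aₖqₖ₋₁ + qₖ₋₂ (with p₋₁=1, p₋₂=0, q₋₁=0, q₋₂=1):
  k=0: a=0, p=0, q=1
  k=1: a=2, p=1, q=2
  k=2: a=3, p=3, q=7

3/7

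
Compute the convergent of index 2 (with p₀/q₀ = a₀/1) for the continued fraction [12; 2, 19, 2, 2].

Using pₖ = aₖpₖ₋₁ + pₖ₋₂, qₖ = aₖqₖ₋₁ + qₖ₋₂ (with p₋₁=1, p₋₂=0, q₋₁=0, q₋₂=1):
  k=0: a=12, p=12, q=1
  k=1: a=2, p=25, q=2
  k=2: a=19, p=487, q=39

487/39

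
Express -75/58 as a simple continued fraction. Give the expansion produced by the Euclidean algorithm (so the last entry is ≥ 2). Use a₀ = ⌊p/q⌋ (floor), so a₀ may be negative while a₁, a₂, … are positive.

[-2; 1, 2, 2, 2, 3]

-75 = -2×58 + 41
58 = 1×41 + 17
41 = 2×17 + 7
17 = 2×7 + 3
7 = 2×3 + 1
3 = 3×1 + 0  (stop)
So -75/58 = [-2; 1, 2, 2, 2, 3].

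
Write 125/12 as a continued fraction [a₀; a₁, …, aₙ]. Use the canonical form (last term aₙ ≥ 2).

[10; 2, 2, 2]

125 = 10*12 + 5
12 = 2*5 + 2
5 = 2*2 + 1
2 = 2*1 + 0  (stop)
So 125/12 = [10; 2, 2, 2].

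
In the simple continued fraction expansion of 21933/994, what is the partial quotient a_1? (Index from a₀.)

21933 = 22·994 + 65   →  a_0 = 22
994 = 15·65 + 19   →  a_1 = 15

15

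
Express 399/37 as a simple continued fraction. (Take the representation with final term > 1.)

[10; 1, 3, 1, 1, 1, 2]

399 = 10·37 + 29
37 = 1·29 + 8
29 = 3·8 + 5
8 = 1·5 + 3
5 = 1·3 + 2
3 = 1·2 + 1
2 = 2·1 + 0  (stop)
So 399/37 = [10; 1, 3, 1, 1, 1, 2].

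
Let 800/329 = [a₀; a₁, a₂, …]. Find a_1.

800 = 2·329 + 142   →  a_0 = 2
329 = 2·142 + 45   →  a_1 = 2

2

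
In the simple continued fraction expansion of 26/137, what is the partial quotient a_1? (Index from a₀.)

26 = 0·137 + 26   →  a_0 = 0
137 = 5·26 + 7   →  a_1 = 5

5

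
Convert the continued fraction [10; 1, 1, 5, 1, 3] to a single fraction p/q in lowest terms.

Using pₖ = aₖpₖ₋₁ + pₖ₋₂ and qₖ = aₖqₖ₋₁ + qₖ₋₂:
  k=0: a=10, p=10, q=1
  k=1: a=1, p=11, q=1
  k=2: a=1, p=21, q=2
  k=3: a=5, p=116, q=11
  k=4: a=1, p=137, q=13
  k=5: a=3, p=527, q=50

527/50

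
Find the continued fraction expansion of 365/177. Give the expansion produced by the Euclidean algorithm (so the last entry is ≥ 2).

[2; 16, 11]

365 = 2×177 + 11
177 = 16×11 + 1
11 = 11×1 + 0  (stop)
So 365/177 = [2; 16, 11].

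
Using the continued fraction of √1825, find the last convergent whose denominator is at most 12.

√1825 = [42; 1, 2, 1, 1, 2, 1, 84, …] (period length 7).
Convergents:
  p_0/q_0 = 42/1
  p_1/q_1 = 43/1
  p_2/q_2 = 128/3
  p_3/q_3 = 171/4
  p_4/q_4 = 299/7
  p_5/q_5 = 769/18
q_4 = 7 ≤ 12 < 18 = q_5, so the answer is 299/7.

299/7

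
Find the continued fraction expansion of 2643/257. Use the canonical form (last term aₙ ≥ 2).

2643 = 10·257 + 73
257 = 3·73 + 38
73 = 1·38 + 35
38 = 1·35 + 3
35 = 11·3 + 2
3 = 1·2 + 1
2 = 2·1 + 0  (stop)
So 2643/257 = [10; 3, 1, 1, 11, 1, 2].

[10; 3, 1, 1, 11, 1, 2]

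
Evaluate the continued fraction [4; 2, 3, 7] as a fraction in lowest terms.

226/51

Using pₖ = aₖpₖ₋₁ + pₖ₋₂ and qₖ = aₖqₖ₋₁ + qₖ₋₂:
  k=0: a=4, p=4, q=1
  k=1: a=2, p=9, q=2
  k=2: a=3, p=31, q=7
  k=3: a=7, p=226, q=51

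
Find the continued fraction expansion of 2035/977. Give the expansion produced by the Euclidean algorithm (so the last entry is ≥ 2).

2035 = 2*977 + 81
977 = 12*81 + 5
81 = 16*5 + 1
5 = 5*1 + 0  (stop)
So 2035/977 = [2; 12, 16, 5].

[2; 12, 16, 5]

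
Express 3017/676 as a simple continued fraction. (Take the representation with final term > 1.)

[4; 2, 6, 3, 1, 5, 2]

3017 = 4·676 + 313
676 = 2·313 + 50
313 = 6·50 + 13
50 = 3·13 + 11
13 = 1·11 + 2
11 = 5·2 + 1
2 = 2·1 + 0  (stop)
So 3017/676 = [4; 2, 6, 3, 1, 5, 2].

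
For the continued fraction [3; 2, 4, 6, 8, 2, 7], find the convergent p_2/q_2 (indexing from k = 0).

31/9

Using pₖ = aₖpₖ₋₁ + pₖ₋₂, qₖ = aₖqₖ₋₁ + qₖ₋₂ (with p₋₁=1, p₋₂=0, q₋₁=0, q₋₂=1):
  k=0: a=3, p=3, q=1
  k=1: a=2, p=7, q=2
  k=2: a=4, p=31, q=9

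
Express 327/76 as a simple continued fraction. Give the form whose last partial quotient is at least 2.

327 = 4*76 + 23
76 = 3*23 + 7
23 = 3*7 + 2
7 = 3*2 + 1
2 = 2*1 + 0  (stop)
So 327/76 = [4; 3, 3, 3, 2].

[4; 3, 3, 3, 2]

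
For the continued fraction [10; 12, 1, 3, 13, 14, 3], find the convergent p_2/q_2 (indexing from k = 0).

131/13

Using pₖ = aₖpₖ₋₁ + pₖ₋₂, qₖ = aₖqₖ₋₁ + qₖ₋₂ (with p₋₁=1, p₋₂=0, q₋₁=0, q₋₂=1):
  k=0: a=10, p=10, q=1
  k=1: a=12, p=121, q=12
  k=2: a=1, p=131, q=13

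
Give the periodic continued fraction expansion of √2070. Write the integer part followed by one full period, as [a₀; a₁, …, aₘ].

[45; 2, 90]

a₀ = ⌊√2070⌋ = 45.
With m₀=0, d₀=1 and mₖ₊₁ = dₖaₖ − mₖ, dₖ₊₁ = (n − mₖ₊₁²)/dₖ, aₖ₊₁ = ⌊(a₀+mₖ₊₁)/dₖ₊₁⌋:
  k=1: m=45, d=45, a=2
  k=2: m=45, d=1, a=90
d=1 and a=2a₀=90 at k=2, so the next step gives (m, d) = (45, 45) again — its k=1 value — and the period has length 2.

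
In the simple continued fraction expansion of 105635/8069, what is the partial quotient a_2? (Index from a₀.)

105635 = 13·8069 + 738   →  a_0 = 13
8069 = 10·738 + 689   →  a_1 = 10
738 = 1·689 + 49   →  a_2 = 1

1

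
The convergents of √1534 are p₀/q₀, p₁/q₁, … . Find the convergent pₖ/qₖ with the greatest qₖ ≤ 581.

18369/469

√1534 = [39; 6, 78, …] (period length 2).
Convergents:
  p_0/q_0 = 39/1
  p_1/q_1 = 235/6
  p_2/q_2 = 18369/469
  p_3/q_3 = 110449/2820
q_2 = 469 ≤ 581 < 2820 = q_3, so the answer is 18369/469.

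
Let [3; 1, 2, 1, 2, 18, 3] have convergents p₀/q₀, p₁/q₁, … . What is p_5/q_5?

Using pₖ = aₖpₖ₋₁ + pₖ₋₂, qₖ = aₖqₖ₋₁ + qₖ₋₂ (with p₋₁=1, p₋₂=0, q₋₁=0, q₋₂=1):
  k=0: a=3, p=3, q=1
  k=1: a=1, p=4, q=1
  k=2: a=2, p=11, q=3
  k=3: a=1, p=15, q=4
  k=4: a=2, p=41, q=11
  k=5: a=18, p=753, q=202

753/202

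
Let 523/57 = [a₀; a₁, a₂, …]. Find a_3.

523 = 9·57 + 10   →  a_0 = 9
57 = 5·10 + 7   →  a_1 = 5
10 = 1·7 + 3   →  a_2 = 1
7 = 2·3 + 1   →  a_3 = 2

2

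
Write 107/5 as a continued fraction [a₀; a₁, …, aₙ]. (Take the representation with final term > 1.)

107 = 21·5 + 2
5 = 2·2 + 1
2 = 2·1 + 0  (stop)
So 107/5 = [21; 2, 2].

[21; 2, 2]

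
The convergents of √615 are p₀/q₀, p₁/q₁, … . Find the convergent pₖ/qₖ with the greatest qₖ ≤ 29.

√615 = [24; 1, 3, 1, 48, …] (period length 4).
Convergents:
  p_0/q_0 = 24/1
  p_1/q_1 = 25/1
  p_2/q_2 = 99/4
  p_3/q_3 = 124/5
  p_4/q_4 = 6051/244
q_3 = 5 ≤ 29 < 244 = q_4, so the answer is 124/5.

124/5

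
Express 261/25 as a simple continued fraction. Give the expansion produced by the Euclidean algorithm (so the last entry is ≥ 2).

[10; 2, 3, 1, 2]

261 = 10×25 + 11
25 = 2×11 + 3
11 = 3×3 + 2
3 = 1×2 + 1
2 = 2×1 + 0  (stop)
So 261/25 = [10; 2, 3, 1, 2].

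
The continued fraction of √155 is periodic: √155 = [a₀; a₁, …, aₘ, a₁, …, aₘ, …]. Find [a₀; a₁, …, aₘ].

a₀ = ⌊√155⌋ = 12.

[12; 2, 4, 2, 24]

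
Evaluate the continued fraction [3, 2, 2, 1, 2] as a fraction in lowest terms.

65/19

Fold from the inside: start with 2/1.
  1 + 1/2 = 3/2
  2 + 2/3 = 8/3
  2 + 3/8 = 19/8
  3 + 8/19 = 65/19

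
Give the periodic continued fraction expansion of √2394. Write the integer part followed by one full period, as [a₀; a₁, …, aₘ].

[48; 1, 12, 1, 96]

a₀ = ⌊√2394⌋ = 48.
With m₀=0, d₀=1 and mₖ₊₁ = dₖaₖ − mₖ, dₖ₊₁ = (n − mₖ₊₁²)/dₖ, aₖ₊₁ = ⌊(a₀+mₖ₊₁)/dₖ₊₁⌋:
  k=1: m=48, d=90, a=1
  k=2: m=42, d=7, a=12
  k=3: m=42, d=90, a=1
  k=4: m=48, d=1, a=96
d=1 and a=2a₀=96 at k=4, so the next step gives (m, d) = (48, 90) again — its k=1 value — and the period has length 4.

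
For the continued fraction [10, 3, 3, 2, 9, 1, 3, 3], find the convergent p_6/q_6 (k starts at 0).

Using pₖ = aₖpₖ₋₁ + pₖ₋₂, qₖ = aₖqₖ₋₁ + qₖ₋₂ (with p₋₁=1, p₋₂=0, q₋₁=0, q₋₂=1):
  k=0: a=10, p=10, q=1
  k=1: a=3, p=31, q=3
  k=2: a=3, p=103, q=10
  k=3: a=2, p=237, q=23
  k=4: a=9, p=2236, q=217
  k=5: a=1, p=2473, q=240
  k=6: a=3, p=9655, q=937

9655/937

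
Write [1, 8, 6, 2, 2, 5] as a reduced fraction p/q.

Using pₖ = aₖpₖ₋₁ + pₖ₋₂ and qₖ = aₖqₖ₋₁ + qₖ₋₂:
  k=0: a=1, p=1, q=1
  k=1: a=8, p=9, q=8
  k=2: a=6, p=55, q=49
  k=3: a=2, p=119, q=106
  k=4: a=2, p=293, q=261
  k=5: a=5, p=1584, q=1411

1584/1411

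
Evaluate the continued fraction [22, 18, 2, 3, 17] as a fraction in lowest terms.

49181/2230

Fold from the inside: start with 17/1.
  3 + 1/17 = 52/17
  2 + 17/52 = 121/52
  18 + 52/121 = 2230/121
  22 + 121/2230 = 49181/2230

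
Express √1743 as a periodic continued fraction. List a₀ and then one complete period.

a₀ = ⌊√1743⌋ = 41.
With m₀=0, d₀=1 and mₖ₊₁ = dₖaₖ − mₖ, dₖ₊₁ = (n − mₖ₊₁²)/dₖ, aₖ₊₁ = ⌊(a₀+mₖ₊₁)/dₖ₊₁⌋:
  k=1: m=41, d=62, a=1
  k=2: m=21, d=21, a=2
  k=3: m=21, d=62, a=1
  k=4: m=41, d=1, a=82
d=1 and a=2a₀=82 at k=4, so the next step gives (m, d) = (41, 62) again — its k=1 value — and the period has length 4.

[41; 1, 2, 1, 82]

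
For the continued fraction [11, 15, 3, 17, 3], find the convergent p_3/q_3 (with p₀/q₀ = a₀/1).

8819/797

Using pₖ = aₖpₖ₋₁ + pₖ₋₂, qₖ = aₖqₖ₋₁ + qₖ₋₂ (with p₋₁=1, p₋₂=0, q₋₁=0, q₋₂=1):
  k=0: a=11, p=11, q=1
  k=1: a=15, p=166, q=15
  k=2: a=3, p=509, q=46
  k=3: a=17, p=8819, q=797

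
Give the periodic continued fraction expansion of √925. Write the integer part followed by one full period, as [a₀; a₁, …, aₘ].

[30; 2, 2, 2, 2, 60]

a₀ = ⌊√925⌋ = 30.
With m₀=0, d₀=1 and mₖ₊₁ = dₖaₖ − mₖ, dₖ₊₁ = (n − mₖ₊₁²)/dₖ, aₖ₊₁ = ⌊(a₀+mₖ₊₁)/dₖ₊₁⌋:
  k=1: m=30, d=25, a=2
  k=2: m=20, d=21, a=2
  k=3: m=22, d=21, a=2
  k=4: m=20, d=25, a=2
  k=5: m=30, d=1, a=60
d=1 and a=2a₀=60 at k=5, so the next step gives (m, d) = (30, 25) again — its k=1 value — and the period has length 5.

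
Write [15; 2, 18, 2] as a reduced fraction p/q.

1177/76

Using pₖ = aₖpₖ₋₁ + pₖ₋₂ and qₖ = aₖqₖ₋₁ + qₖ₋₂:
  k=0: a=15, p=15, q=1
  k=1: a=2, p=31, q=2
  k=2: a=18, p=573, q=37
  k=3: a=2, p=1177, q=76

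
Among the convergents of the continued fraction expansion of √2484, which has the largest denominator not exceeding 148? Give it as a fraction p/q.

√2484 = [49; 1, 5, 4, 5, 1, 98, …] (period length 6).
Convergents:
  p_0/q_0 = 49/1
  p_1/q_1 = 50/1
  p_2/q_2 = 299/6
  p_3/q_3 = 1246/25
  p_4/q_4 = 6529/131
  p_5/q_5 = 7775/156
q_4 = 131 ≤ 148 < 156 = q_5, so the answer is 6529/131.

6529/131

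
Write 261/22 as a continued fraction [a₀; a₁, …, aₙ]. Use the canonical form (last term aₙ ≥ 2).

261 = 11×22 + 19
22 = 1×19 + 3
19 = 6×3 + 1
3 = 3×1 + 0  (stop)
So 261/22 = [11; 1, 6, 3].

[11; 1, 6, 3]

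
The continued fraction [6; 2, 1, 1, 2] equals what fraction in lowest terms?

Using pₖ = aₖpₖ₋₁ + pₖ₋₂ and qₖ = aₖqₖ₋₁ + qₖ₋₂:
  k=0: a=6, p=6, q=1
  k=1: a=2, p=13, q=2
  k=2: a=1, p=19, q=3
  k=3: a=1, p=32, q=5
  k=4: a=2, p=83, q=13

83/13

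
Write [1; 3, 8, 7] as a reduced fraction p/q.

Using pₖ = aₖpₖ₋₁ + pₖ₋₂ and qₖ = aₖqₖ₋₁ + qₖ₋₂:
  k=0: a=1, p=1, q=1
  k=1: a=3, p=4, q=3
  k=2: a=8, p=33, q=25
  k=3: a=7, p=235, q=178

235/178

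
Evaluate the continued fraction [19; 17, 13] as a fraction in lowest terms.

4231/222

Using pₖ = aₖpₖ₋₁ + pₖ₋₂ and qₖ = aₖqₖ₋₁ + qₖ₋₂:
  k=0: a=19, p=19, q=1
  k=1: a=17, p=324, q=17
  k=2: a=13, p=4231, q=222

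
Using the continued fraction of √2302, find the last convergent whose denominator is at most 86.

2303/48

√2302 = [47; 1, 46, 1, 94, …] (period length 4).
Convergents:
  p_0/q_0 = 47/1
  p_1/q_1 = 48/1
  p_2/q_2 = 2255/47
  p_3/q_3 = 2303/48
  p_4/q_4 = 218737/4559
q_3 = 48 ≤ 86 < 4559 = q_4, so the answer is 2303/48.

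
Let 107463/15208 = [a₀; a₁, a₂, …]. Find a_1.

107463 = 7·15208 + 1007   →  a_0 = 7
15208 = 15·1007 + 103   →  a_1 = 15

15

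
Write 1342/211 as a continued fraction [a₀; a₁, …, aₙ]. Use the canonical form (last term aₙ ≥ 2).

1342 = 6·211 + 76
211 = 2·76 + 59
76 = 1·59 + 17
59 = 3·17 + 8
17 = 2·8 + 1
8 = 8·1 + 0  (stop)
So 1342/211 = [6; 2, 1, 3, 2, 8].

[6; 2, 1, 3, 2, 8]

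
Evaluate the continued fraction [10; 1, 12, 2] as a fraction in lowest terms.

Fold from the inside: start with 2/1.
  12 + 1/2 = 25/2
  1 + 2/25 = 27/25
  10 + 25/27 = 295/27

295/27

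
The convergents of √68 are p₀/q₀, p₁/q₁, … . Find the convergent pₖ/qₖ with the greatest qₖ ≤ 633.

√68 = [8; 4, 16, …] (period length 2).
Convergents:
  p_0/q_0 = 8/1
  p_1/q_1 = 33/4
  p_2/q_2 = 536/65
  p_3/q_3 = 2177/264
  p_4/q_4 = 35368/4289
q_3 = 264 ≤ 633 < 4289 = q_4, so the answer is 2177/264.

2177/264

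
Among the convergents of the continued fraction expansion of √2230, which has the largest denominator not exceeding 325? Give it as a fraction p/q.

7839/166

√2230 = [47; 4, 2, 18, 2, 4, 94, …] (period length 6).
Convergents:
  p_0/q_0 = 47/1
  p_1/q_1 = 189/4
  p_2/q_2 = 425/9
  p_3/q_3 = 7839/166
  p_4/q_4 = 16103/341
q_3 = 166 ≤ 325 < 341 = q_4, so the answer is 7839/166.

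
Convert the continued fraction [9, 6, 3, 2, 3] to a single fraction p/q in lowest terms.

Fold from the inside: start with 3/1.
  2 + 1/3 = 7/3
  3 + 3/7 = 24/7
  6 + 7/24 = 151/24
  9 + 24/151 = 1383/151

1383/151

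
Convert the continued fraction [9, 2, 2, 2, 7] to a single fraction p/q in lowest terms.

838/89

Fold from the inside: start with 7/1.
  2 + 1/7 = 15/7
  2 + 7/15 = 37/15
  2 + 15/37 = 89/37
  9 + 37/89 = 838/89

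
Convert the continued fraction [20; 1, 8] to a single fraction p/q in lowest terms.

Using pₖ = aₖpₖ₋₁ + pₖ₋₂ and qₖ = aₖqₖ₋₁ + qₖ₋₂:
  k=0: a=20, p=20, q=1
  k=1: a=1, p=21, q=1
  k=2: a=8, p=188, q=9

188/9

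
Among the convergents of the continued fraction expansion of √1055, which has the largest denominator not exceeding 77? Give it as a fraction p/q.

√1055 = [32; 2, 12, 2, 64, …] (period length 4).
Convergents:
  p_0/q_0 = 32/1
  p_1/q_1 = 65/2
  p_2/q_2 = 812/25
  p_3/q_3 = 1689/52
  p_4/q_4 = 108908/3353
q_3 = 52 ≤ 77 < 3353 = q_4, so the answer is 1689/52.

1689/52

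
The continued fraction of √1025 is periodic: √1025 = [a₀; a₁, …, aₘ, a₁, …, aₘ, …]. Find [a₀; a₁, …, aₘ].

a₀ = ⌊√1025⌋ = 32.
With m₀=0, d₀=1 and mₖ₊₁ = dₖaₖ − mₖ, dₖ₊₁ = (n − mₖ₊₁²)/dₖ, aₖ₊₁ = ⌊(a₀+mₖ₊₁)/dₖ₊₁⌋:
  k=1: m=32, d=1, a=64
d=1 and a=2a₀=64 at k=1, so the next step gives (m, d) = (32, 1) again — its k=1 value — and the period has length 1.

[32; 64]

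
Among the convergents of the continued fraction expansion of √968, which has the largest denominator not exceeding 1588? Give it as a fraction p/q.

√968 = [31; 8, 1, 6, 1, 8, 62, …] (period length 6).
Convergents:
  p_0/q_0 = 31/1
  p_1/q_1 = 249/8
  p_2/q_2 = 280/9
  p_3/q_3 = 1929/62
  p_4/q_4 = 2209/71
  p_5/q_5 = 19601/630
  p_6/q_6 = 1217471/39131
q_5 = 630 ≤ 1588 < 39131 = q_6, so the answer is 19601/630.

19601/630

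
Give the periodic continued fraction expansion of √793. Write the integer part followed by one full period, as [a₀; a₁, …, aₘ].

[28; 6, 4, 6, 56]

a₀ = ⌊√793⌋ = 28.
With m₀=0, d₀=1 and mₖ₊₁ = dₖaₖ − mₖ, dₖ₊₁ = (n − mₖ₊₁²)/dₖ, aₖ₊₁ = ⌊(a₀+mₖ₊₁)/dₖ₊₁⌋:
  k=1: m=28, d=9, a=6
  k=2: m=26, d=13, a=4
  k=3: m=26, d=9, a=6
  k=4: m=28, d=1, a=56
d=1 and a=2a₀=56 at k=4, so the next step gives (m, d) = (28, 9) again — its k=1 value — and the period has length 4.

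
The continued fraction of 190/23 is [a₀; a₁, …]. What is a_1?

3

190 = 8·23 + 6   →  a_0 = 8
23 = 3·6 + 5   →  a_1 = 3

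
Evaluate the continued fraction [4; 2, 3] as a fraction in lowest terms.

Fold from the inside: start with 3/1.
  2 + 1/3 = 7/3
  4 + 3/7 = 31/7

31/7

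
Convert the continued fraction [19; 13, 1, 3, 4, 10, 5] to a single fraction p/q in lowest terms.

232858/12209

Fold from the inside: start with 5/1.
  10 + 1/5 = 51/5
  4 + 5/51 = 209/51
  3 + 51/209 = 678/209
  1 + 209/678 = 887/678
  13 + 678/887 = 12209/887
  19 + 887/12209 = 232858/12209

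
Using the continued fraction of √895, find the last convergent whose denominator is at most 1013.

21510/719

√895 = [29; 1, 10, 1, 58, …] (period length 4).
Convergents:
  p_0/q_0 = 29/1
  p_1/q_1 = 30/1
  p_2/q_2 = 329/11
  p_3/q_3 = 359/12
  p_4/q_4 = 21151/707
  p_5/q_5 = 21510/719
  p_6/q_6 = 236251/7897
q_5 = 719 ≤ 1013 < 7897 = q_6, so the answer is 21510/719.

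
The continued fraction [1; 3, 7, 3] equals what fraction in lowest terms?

91/69

Using pₖ = aₖpₖ₋₁ + pₖ₋₂ and qₖ = aₖqₖ₋₁ + qₖ₋₂:
  k=0: a=1, p=1, q=1
  k=1: a=3, p=4, q=3
  k=2: a=7, p=29, q=22
  k=3: a=3, p=91, q=69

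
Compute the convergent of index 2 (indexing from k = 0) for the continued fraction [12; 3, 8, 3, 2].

308/25

Using pₖ = aₖpₖ₋₁ + pₖ₋₂, qₖ = aₖqₖ₋₁ + qₖ₋₂ (with p₋₁=1, p₋₂=0, q₋₁=0, q₋₂=1):
  k=0: a=12, p=12, q=1
  k=1: a=3, p=37, q=3
  k=2: a=8, p=308, q=25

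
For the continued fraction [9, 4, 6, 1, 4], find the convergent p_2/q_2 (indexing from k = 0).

231/25

Using pₖ = aₖpₖ₋₁ + pₖ₋₂, qₖ = aₖqₖ₋₁ + qₖ₋₂ (with p₋₁=1, p₋₂=0, q₋₁=0, q₋₂=1):
  k=0: a=9, p=9, q=1
  k=1: a=4, p=37, q=4
  k=2: a=6, p=231, q=25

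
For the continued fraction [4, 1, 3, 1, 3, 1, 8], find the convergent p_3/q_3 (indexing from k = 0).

Using pₖ = aₖpₖ₋₁ + pₖ₋₂, qₖ = aₖqₖ₋₁ + qₖ₋₂ (with p₋₁=1, p₋₂=0, q₋₁=0, q₋₂=1):
  k=0: a=4, p=4, q=1
  k=1: a=1, p=5, q=1
  k=2: a=3, p=19, q=4
  k=3: a=1, p=24, q=5

24/5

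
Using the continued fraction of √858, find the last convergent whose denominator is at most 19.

√858 = [29; 3, 2, 3, 58, …] (period length 4).
Convergents:
  p_0/q_0 = 29/1
  p_1/q_1 = 88/3
  p_2/q_2 = 205/7
  p_3/q_3 = 703/24
q_2 = 7 ≤ 19 < 24 = q_3, so the answer is 205/7.

205/7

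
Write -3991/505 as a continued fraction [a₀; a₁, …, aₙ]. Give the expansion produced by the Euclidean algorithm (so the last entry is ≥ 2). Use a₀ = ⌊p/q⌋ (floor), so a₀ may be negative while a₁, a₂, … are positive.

[-8; 10, 3, 3, 1, 3]

-3991 = -8×505 + 49
505 = 10×49 + 15
49 = 3×15 + 4
15 = 3×4 + 3
4 = 1×3 + 1
3 = 3×1 + 0  (stop)
So -3991/505 = [-8; 10, 3, 3, 1, 3].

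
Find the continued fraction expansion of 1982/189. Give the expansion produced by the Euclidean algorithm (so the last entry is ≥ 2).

[10; 2, 18, 2, 2]

1982 = 10×189 + 92
189 = 2×92 + 5
92 = 18×5 + 2
5 = 2×2 + 1
2 = 2×1 + 0  (stop)
So 1982/189 = [10; 2, 18, 2, 2].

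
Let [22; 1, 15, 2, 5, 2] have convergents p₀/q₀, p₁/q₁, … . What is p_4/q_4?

Using pₖ = aₖpₖ₋₁ + pₖ₋₂, qₖ = aₖqₖ₋₁ + qₖ₋₂ (with p₋₁=1, p₋₂=0, q₋₁=0, q₋₂=1):
  k=0: a=22, p=22, q=1
  k=1: a=1, p=23, q=1
  k=2: a=15, p=367, q=16
  k=3: a=2, p=757, q=33
  k=4: a=5, p=4152, q=181

4152/181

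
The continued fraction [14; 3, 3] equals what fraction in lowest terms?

143/10

Fold from the inside: start with 3/1.
  3 + 1/3 = 10/3
  14 + 3/10 = 143/10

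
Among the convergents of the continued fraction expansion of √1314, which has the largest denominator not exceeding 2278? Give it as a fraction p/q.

42049/1160

√1314 = [36; 4, 72, …] (period length 2).
Convergents:
  p_0/q_0 = 36/1
  p_1/q_1 = 145/4
  p_2/q_2 = 10476/289
  p_3/q_3 = 42049/1160
  p_4/q_4 = 3038004/83809
q_3 = 1160 ≤ 2278 < 83809 = q_4, so the answer is 42049/1160.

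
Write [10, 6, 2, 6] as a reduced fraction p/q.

853/84

Fold from the inside: start with 6/1.
  2 + 1/6 = 13/6
  6 + 6/13 = 84/13
  10 + 13/84 = 853/84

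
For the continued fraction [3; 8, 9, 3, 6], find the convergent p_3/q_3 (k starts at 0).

Using pₖ = aₖpₖ₋₁ + pₖ₋₂, qₖ = aₖqₖ₋₁ + qₖ₋₂ (with p₋₁=1, p₋₂=0, q₋₁=0, q₋₂=1):
  k=0: a=3, p=3, q=1
  k=1: a=8, p=25, q=8
  k=2: a=9, p=228, q=73
  k=3: a=3, p=709, q=227

709/227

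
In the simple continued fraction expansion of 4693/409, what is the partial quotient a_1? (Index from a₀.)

4693 = 11·409 + 194   →  a_0 = 11
409 = 2·194 + 21   →  a_1 = 2

2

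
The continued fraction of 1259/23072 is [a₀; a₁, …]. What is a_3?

1259 = 0·23072 + 1259   →  a_0 = 0
23072 = 18·1259 + 410   →  a_1 = 18
1259 = 3·410 + 29   →  a_2 = 3
410 = 14·29 + 4   →  a_3 = 14

14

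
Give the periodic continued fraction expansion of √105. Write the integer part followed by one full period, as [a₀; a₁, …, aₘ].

a₀ = ⌊√105⌋ = 10.
With m₀=0, d₀=1 and mₖ₊₁ = dₖaₖ − mₖ, dₖ₊₁ = (n − mₖ₊₁²)/dₖ, aₖ₊₁ = ⌊(a₀+mₖ₊₁)/dₖ₊₁⌋:
  k=1: m=10, d=5, a=4
  k=2: m=10, d=1, a=20
d=1 and a=2a₀=20 at k=2, so the next step gives (m, d) = (10, 5) again — its k=1 value — and the period has length 2.

[10; 4, 20]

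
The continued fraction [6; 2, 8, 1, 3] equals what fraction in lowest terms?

Fold from the inside: start with 3/1.
  1 + 1/3 = 4/3
  8 + 3/4 = 35/4
  2 + 4/35 = 74/35
  6 + 35/74 = 479/74

479/74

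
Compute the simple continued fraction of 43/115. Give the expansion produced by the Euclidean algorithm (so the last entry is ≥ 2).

[0; 2, 1, 2, 14]

43 = 0×115 + 43
115 = 2×43 + 29
43 = 1×29 + 14
29 = 2×14 + 1
14 = 14×1 + 0  (stop)
So 43/115 = [0; 2, 1, 2, 14].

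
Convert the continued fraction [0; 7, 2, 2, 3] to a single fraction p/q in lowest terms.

17/126

Using pₖ = aₖpₖ₋₁ + pₖ₋₂ and qₖ = aₖqₖ₋₁ + qₖ₋₂:
  k=0: a=0, p=0, q=1
  k=1: a=7, p=1, q=7
  k=2: a=2, p=2, q=15
  k=3: a=2, p=5, q=37
  k=4: a=3, p=17, q=126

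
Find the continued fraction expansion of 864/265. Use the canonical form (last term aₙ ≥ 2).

[3; 3, 1, 5, 3, 1, 2]

864 = 3·265 + 69
265 = 3·69 + 58
69 = 1·58 + 11
58 = 5·11 + 3
11 = 3·3 + 2
3 = 1·2 + 1
2 = 2·1 + 0  (stop)
So 864/265 = [3; 3, 1, 5, 3, 1, 2].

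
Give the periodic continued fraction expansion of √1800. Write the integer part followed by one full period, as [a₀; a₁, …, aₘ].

[42; 2, 2, 1, 8, 1, 2, 2, 84]

a₀ = ⌊√1800⌋ = 42.
With m₀=0, d₀=1 and mₖ₊₁ = dₖaₖ − mₖ, dₖ₊₁ = (n − mₖ₊₁²)/dₖ, aₖ₊₁ = ⌊(a₀+mₖ₊₁)/dₖ₊₁⌋:
  k=1: m=42, d=36, a=2
  k=2: m=30, d=25, a=2
  k=3: m=20, d=56, a=1
  k=4: m=36, d=9, a=8
  k=5: m=36, d=56, a=1
  k=6: m=20, d=25, a=2
  k=7: m=30, d=36, a=2
  k=8: m=42, d=1, a=84
d=1 and a=2a₀=84 at k=8, so the next step gives (m, d) = (42, 36) again — its k=1 value — and the period has length 8.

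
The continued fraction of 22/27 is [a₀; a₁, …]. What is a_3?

22 = 0·27 + 22   →  a_0 = 0
27 = 1·22 + 5   →  a_1 = 1
22 = 4·5 + 2   →  a_2 = 4
5 = 2·2 + 1   →  a_3 = 2

2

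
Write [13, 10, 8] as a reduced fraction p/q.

1061/81

Using pₖ = aₖpₖ₋₁ + pₖ₋₂ and qₖ = aₖqₖ₋₁ + qₖ₋₂:
  k=0: a=13, p=13, q=1
  k=1: a=10, p=131, q=10
  k=2: a=8, p=1061, q=81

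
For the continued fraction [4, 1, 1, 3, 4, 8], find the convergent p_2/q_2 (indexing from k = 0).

Using pₖ = aₖpₖ₋₁ + pₖ₋₂, qₖ = aₖqₖ₋₁ + qₖ₋₂ (with p₋₁=1, p₋₂=0, q₋₁=0, q₋₂=1):
  k=0: a=4, p=4, q=1
  k=1: a=1, p=5, q=1
  k=2: a=1, p=9, q=2

9/2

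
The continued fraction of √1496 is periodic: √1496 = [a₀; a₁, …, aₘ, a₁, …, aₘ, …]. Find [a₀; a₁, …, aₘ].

a₀ = ⌊√1496⌋ = 38.

[38; 1, 2, 9, 2, 1, 76]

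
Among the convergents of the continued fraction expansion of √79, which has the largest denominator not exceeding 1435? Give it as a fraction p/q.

√79 = [8; 1, 7, 1, 16, …] (period length 4).
Convergents:
  p_0/q_0 = 8/1
  p_1/q_1 = 9/1
  p_2/q_2 = 71/8
  p_3/q_3 = 80/9
  p_4/q_4 = 1351/152
  p_5/q_5 = 1431/161
  p_6/q_6 = 11368/1279
  p_7/q_7 = 12799/1440
q_6 = 1279 ≤ 1435 < 1440 = q_7, so the answer is 11368/1279.

11368/1279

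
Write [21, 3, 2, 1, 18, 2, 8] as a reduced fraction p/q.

69415/3259

Fold from the inside: start with 8/1.
  2 + 1/8 = 17/8
  18 + 8/17 = 314/17
  1 + 17/314 = 331/314
  2 + 314/331 = 976/331
  3 + 331/976 = 3259/976
  21 + 976/3259 = 69415/3259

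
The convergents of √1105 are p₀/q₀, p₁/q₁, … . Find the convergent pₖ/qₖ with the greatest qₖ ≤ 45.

964/29

√1105 = [33; 4, 7, 7, 4, 66, …] (period length 5).
Convergents:
  p_0/q_0 = 33/1
  p_1/q_1 = 133/4
  p_2/q_2 = 964/29
  p_3/q_3 = 6881/207
q_2 = 29 ≤ 45 < 207 = q_3, so the answer is 964/29.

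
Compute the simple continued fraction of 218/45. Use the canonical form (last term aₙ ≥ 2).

218 = 4*45 + 38
45 = 1*38 + 7
38 = 5*7 + 3
7 = 2*3 + 1
3 = 3*1 + 0  (stop)
So 218/45 = [4; 1, 5, 2, 3].

[4; 1, 5, 2, 3]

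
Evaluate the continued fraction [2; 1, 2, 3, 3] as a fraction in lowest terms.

89/33

Using pₖ = aₖpₖ₋₁ + pₖ₋₂ and qₖ = aₖqₖ₋₁ + qₖ₋₂:
  k=0: a=2, p=2, q=1
  k=1: a=1, p=3, q=1
  k=2: a=2, p=8, q=3
  k=3: a=3, p=27, q=10
  k=4: a=3, p=89, q=33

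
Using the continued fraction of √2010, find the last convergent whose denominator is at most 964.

√2010 = [44; 1, 4, 1, 88, …] (period length 4).
Convergents:
  p_0/q_0 = 44/1
  p_1/q_1 = 45/1
  p_2/q_2 = 224/5
  p_3/q_3 = 269/6
  p_4/q_4 = 23896/533
  p_5/q_5 = 24165/539
  p_6/q_6 = 120556/2689
q_5 = 539 ≤ 964 < 2689 = q_6, so the answer is 24165/539.

24165/539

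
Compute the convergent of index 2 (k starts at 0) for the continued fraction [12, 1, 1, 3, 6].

Using pₖ = aₖpₖ₋₁ + pₖ₋₂, qₖ = aₖqₖ₋₁ + qₖ₋₂ (with p₋₁=1, p₋₂=0, q₋₁=0, q₋₂=1):
  k=0: a=12, p=12, q=1
  k=1: a=1, p=13, q=1
  k=2: a=1, p=25, q=2

25/2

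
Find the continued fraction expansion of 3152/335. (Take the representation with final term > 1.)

3152 = 9·335 + 137
335 = 2·137 + 61
137 = 2·61 + 15
61 = 4·15 + 1
15 = 15·1 + 0  (stop)
So 3152/335 = [9; 2, 2, 4, 15].

[9; 2, 2, 4, 15]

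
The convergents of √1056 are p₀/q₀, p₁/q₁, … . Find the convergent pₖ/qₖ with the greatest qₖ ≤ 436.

8449/260

√1056 = [32; 2, 64, …] (period length 2).
Convergents:
  p_0/q_0 = 32/1
  p_1/q_1 = 65/2
  p_2/q_2 = 4192/129
  p_3/q_3 = 8449/260
  p_4/q_4 = 544928/16769
q_3 = 260 ≤ 436 < 16769 = q_4, so the answer is 8449/260.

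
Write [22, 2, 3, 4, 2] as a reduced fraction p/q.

1503/67

Fold from the inside: start with 2/1.
  4 + 1/2 = 9/2
  3 + 2/9 = 29/9
  2 + 9/29 = 67/29
  22 + 29/67 = 1503/67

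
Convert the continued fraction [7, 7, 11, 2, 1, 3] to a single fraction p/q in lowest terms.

6327/886

Using pₖ = aₖpₖ₋₁ + pₖ₋₂ and qₖ = aₖqₖ₋₁ + qₖ₋₂:
  k=0: a=7, p=7, q=1
  k=1: a=7, p=50, q=7
  k=2: a=11, p=557, q=78
  k=3: a=2, p=1164, q=163
  k=4: a=1, p=1721, q=241
  k=5: a=3, p=6327, q=886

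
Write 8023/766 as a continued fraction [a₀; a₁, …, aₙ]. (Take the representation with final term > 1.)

8023 = 10*766 + 363
766 = 2*363 + 40
363 = 9*40 + 3
40 = 13*3 + 1
3 = 3*1 + 0  (stop)
So 8023/766 = [10; 2, 9, 13, 3].

[10; 2, 9, 13, 3]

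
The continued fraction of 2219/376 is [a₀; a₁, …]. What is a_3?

2219 = 5·376 + 339   →  a_0 = 5
376 = 1·339 + 37   →  a_1 = 1
339 = 9·37 + 6   →  a_2 = 9
37 = 6·6 + 1   →  a_3 = 6

6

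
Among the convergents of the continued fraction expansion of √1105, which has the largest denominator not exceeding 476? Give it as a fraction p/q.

6881/207

√1105 = [33; 4, 7, 7, 4, 66, …] (period length 5).
Convergents:
  p_0/q_0 = 33/1
  p_1/q_1 = 133/4
  p_2/q_2 = 964/29
  p_3/q_3 = 6881/207
  p_4/q_4 = 28488/857
q_3 = 207 ≤ 476 < 857 = q_4, so the answer is 6881/207.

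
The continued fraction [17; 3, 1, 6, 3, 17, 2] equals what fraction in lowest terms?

Using pₖ = aₖpₖ₋₁ + pₖ₋₂ and qₖ = aₖqₖ₋₁ + qₖ₋₂:
  k=0: a=17, p=17, q=1
  k=1: a=3, p=52, q=3
  k=2: a=1, p=69, q=4
  k=3: a=6, p=466, q=27
  k=4: a=3, p=1467, q=85
  k=5: a=17, p=25405, q=1472
  k=6: a=2, p=52277, q=3029

52277/3029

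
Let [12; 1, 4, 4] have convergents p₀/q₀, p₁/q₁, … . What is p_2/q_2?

64/5

Using pₖ = aₖpₖ₋₁ + pₖ₋₂, qₖ = aₖqₖ₋₁ + qₖ₋₂ (with p₋₁=1, p₋₂=0, q₋₁=0, q₋₂=1):
  k=0: a=12, p=12, q=1
  k=1: a=1, p=13, q=1
  k=2: a=4, p=64, q=5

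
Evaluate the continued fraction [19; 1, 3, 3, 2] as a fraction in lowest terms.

593/30

Using pₖ = aₖpₖ₋₁ + pₖ₋₂ and qₖ = aₖqₖ₋₁ + qₖ₋₂:
  k=0: a=19, p=19, q=1
  k=1: a=1, p=20, q=1
  k=2: a=3, p=79, q=4
  k=3: a=3, p=257, q=13
  k=4: a=2, p=593, q=30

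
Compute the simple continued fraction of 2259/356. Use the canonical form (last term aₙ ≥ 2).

[6; 2, 1, 8, 2, 6]

2259 = 6·356 + 123
356 = 2·123 + 110
123 = 1·110 + 13
110 = 8·13 + 6
13 = 2·6 + 1
6 = 6·1 + 0  (stop)
So 2259/356 = [6; 2, 1, 8, 2, 6].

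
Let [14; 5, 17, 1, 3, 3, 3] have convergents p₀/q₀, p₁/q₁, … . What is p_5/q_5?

16583/1168

Using pₖ = aₖpₖ₋₁ + pₖ₋₂, qₖ = aₖqₖ₋₁ + qₖ₋₂ (with p₋₁=1, p₋₂=0, q₋₁=0, q₋₂=1):
  k=0: a=14, p=14, q=1
  k=1: a=5, p=71, q=5
  k=2: a=17, p=1221, q=86
  k=3: a=1, p=1292, q=91
  k=4: a=3, p=5097, q=359
  k=5: a=3, p=16583, q=1168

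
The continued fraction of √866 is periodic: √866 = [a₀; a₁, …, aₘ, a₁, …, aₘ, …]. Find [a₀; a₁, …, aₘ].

[29; 2, 2, 1, 28, 1, 2, 2, 58]

a₀ = ⌊√866⌋ = 29.
With m₀=0, d₀=1 and mₖ₊₁ = dₖaₖ − mₖ, dₖ₊₁ = (n − mₖ₊₁²)/dₖ, aₖ₊₁ = ⌊(a₀+mₖ₊₁)/dₖ₊₁⌋:
  k=1: m=29, d=25, a=2
  k=2: m=21, d=17, a=2
  k=3: m=13, d=41, a=1
  k=4: m=28, d=2, a=28
  k=5: m=28, d=41, a=1
  k=6: m=13, d=17, a=2
  k=7: m=21, d=25, a=2
  k=8: m=29, d=1, a=58
d=1 and a=2a₀=58 at k=8, so the next step gives (m, d) = (29, 25) again — its k=1 value — and the period has length 8.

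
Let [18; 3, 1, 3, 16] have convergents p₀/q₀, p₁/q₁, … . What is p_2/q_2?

73/4

Using pₖ = aₖpₖ₋₁ + pₖ₋₂, qₖ = aₖqₖ₋₁ + qₖ₋₂ (with p₋₁=1, p₋₂=0, q₋₁=0, q₋₂=1):
  k=0: a=18, p=18, q=1
  k=1: a=3, p=55, q=3
  k=2: a=1, p=73, q=4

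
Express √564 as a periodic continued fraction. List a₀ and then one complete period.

a₀ = ⌊√564⌋ = 23.
With m₀=0, d₀=1 and mₖ₊₁ = dₖaₖ − mₖ, dₖ₊₁ = (n − mₖ₊₁²)/dₖ, aₖ₊₁ = ⌊(a₀+mₖ₊₁)/dₖ₊₁⌋:
  k=1: m=23, d=35, a=1
  k=2: m=12, d=12, a=2
  k=3: m=12, d=35, a=1
  k=4: m=23, d=1, a=46
d=1 and a=2a₀=46 at k=4, so the next step gives (m, d) = (23, 35) again — its k=1 value — and the period has length 4.

[23; 1, 2, 1, 46]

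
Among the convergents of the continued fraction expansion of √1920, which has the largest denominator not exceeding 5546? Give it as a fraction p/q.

√1920 = [43; 1, 4, 2, 21, 2, 4, 1, 86, …] (period length 8).
Convergents:
  p_0/q_0 = 43/1
  p_1/q_1 = 44/1
  p_2/q_2 = 219/5
  p_3/q_3 = 482/11
  p_4/q_4 = 10341/236
  p_5/q_5 = 21164/483
  p_6/q_6 = 94997/2168
  p_7/q_7 = 116161/2651
  p_8/q_8 = 10084843/230154
q_7 = 2651 ≤ 5546 < 230154 = q_8, so the answer is 116161/2651.

116161/2651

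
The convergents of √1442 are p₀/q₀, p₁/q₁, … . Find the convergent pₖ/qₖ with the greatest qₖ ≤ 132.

√1442 = [37; 1, 36, 1, 74, …] (period length 4).
Convergents:
  p_0/q_0 = 37/1
  p_1/q_1 = 38/1
  p_2/q_2 = 1405/37
  p_3/q_3 = 1443/38
  p_4/q_4 = 108187/2849
q_3 = 38 ≤ 132 < 2849 = q_4, so the answer is 1443/38.

1443/38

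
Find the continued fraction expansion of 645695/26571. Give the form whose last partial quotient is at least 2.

645695 = 24×26571 + 7991
26571 = 3×7991 + 2598
7991 = 3×2598 + 197
2598 = 13×197 + 37
197 = 5×37 + 12
37 = 3×12 + 1
12 = 12×1 + 0  (stop)
So 645695/26571 = [24; 3, 3, 13, 5, 3, 12].

[24; 3, 3, 13, 5, 3, 12]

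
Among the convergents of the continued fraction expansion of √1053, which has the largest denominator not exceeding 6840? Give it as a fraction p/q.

84305/2598

√1053 = [32; 2, 4, 2, 64, …] (period length 4).
Convergents:
  p_0/q_0 = 32/1
  p_1/q_1 = 65/2
  p_2/q_2 = 292/9
  p_3/q_3 = 649/20
  p_4/q_4 = 41828/1289
  p_5/q_5 = 84305/2598
  p_6/q_6 = 379048/11681
q_5 = 2598 ≤ 6840 < 11681 = q_6, so the answer is 84305/2598.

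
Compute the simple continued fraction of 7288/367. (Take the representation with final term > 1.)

[19; 1, 6, 17, 3]

7288 = 19·367 + 315
367 = 1·315 + 52
315 = 6·52 + 3
52 = 17·3 + 1
3 = 3·1 + 0  (stop)
So 7288/367 = [19; 1, 6, 17, 3].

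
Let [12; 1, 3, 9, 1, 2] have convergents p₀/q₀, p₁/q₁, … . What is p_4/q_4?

Using pₖ = aₖpₖ₋₁ + pₖ₋₂, qₖ = aₖqₖ₋₁ + qₖ₋₂ (with p₋₁=1, p₋₂=0, q₋₁=0, q₋₂=1):
  k=0: a=12, p=12, q=1
  k=1: a=1, p=13, q=1
  k=2: a=3, p=51, q=4
  k=3: a=9, p=472, q=37
  k=4: a=1, p=523, q=41

523/41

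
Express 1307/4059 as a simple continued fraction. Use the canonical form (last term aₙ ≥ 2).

1307 = 0·4059 + 1307
4059 = 3·1307 + 138
1307 = 9·138 + 65
138 = 2·65 + 8
65 = 8·8 + 1
8 = 8·1 + 0  (stop)
So 1307/4059 = [0; 3, 9, 2, 8, 8].

[0; 3, 9, 2, 8, 8]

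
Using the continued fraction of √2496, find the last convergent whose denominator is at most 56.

1249/25

√2496 = [49; 1, 23, 1, 98, …] (period length 4).
Convergents:
  p_0/q_0 = 49/1
  p_1/q_1 = 50/1
  p_2/q_2 = 1199/24
  p_3/q_3 = 1249/25
  p_4/q_4 = 123601/2474
q_3 = 25 ≤ 56 < 2474 = q_4, so the answer is 1249/25.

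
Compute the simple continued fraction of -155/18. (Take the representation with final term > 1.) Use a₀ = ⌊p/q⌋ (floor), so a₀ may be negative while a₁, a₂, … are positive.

-155 = -9·18 + 7
18 = 2·7 + 4
7 = 1·4 + 3
4 = 1·3 + 1
3 = 3·1 + 0  (stop)
So -155/18 = [-9; 2, 1, 1, 3].

[-9; 2, 1, 1, 3]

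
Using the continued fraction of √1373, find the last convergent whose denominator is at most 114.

√1373 = [37; 18, 1, 1, 18, 74, …] (period length 5).
Convergents:
  p_0/q_0 = 37/1
  p_1/q_1 = 667/18
  p_2/q_2 = 704/19
  p_3/q_3 = 1371/37
  p_4/q_4 = 25382/685
q_3 = 37 ≤ 114 < 685 = q_4, so the answer is 1371/37.

1371/37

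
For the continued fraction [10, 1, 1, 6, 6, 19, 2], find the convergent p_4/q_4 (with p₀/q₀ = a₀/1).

843/80

Using pₖ = aₖpₖ₋₁ + pₖ₋₂, qₖ = aₖqₖ₋₁ + qₖ₋₂ (with p₋₁=1, p₋₂=0, q₋₁=0, q₋₂=1):
  k=0: a=10, p=10, q=1
  k=1: a=1, p=11, q=1
  k=2: a=1, p=21, q=2
  k=3: a=6, p=137, q=13
  k=4: a=6, p=843, q=80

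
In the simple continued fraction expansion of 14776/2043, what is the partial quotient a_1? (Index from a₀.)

4

14776 = 7·2043 + 475   →  a_0 = 7
2043 = 4·475 + 143   →  a_1 = 4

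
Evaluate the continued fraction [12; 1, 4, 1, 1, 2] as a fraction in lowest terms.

359/28

Using pₖ = aₖpₖ₋₁ + pₖ₋₂ and qₖ = aₖqₖ₋₁ + qₖ₋₂:
  k=0: a=12, p=12, q=1
  k=1: a=1, p=13, q=1
  k=2: a=4, p=64, q=5
  k=3: a=1, p=77, q=6
  k=4: a=1, p=141, q=11
  k=5: a=2, p=359, q=28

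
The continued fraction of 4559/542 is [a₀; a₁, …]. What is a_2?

2

4559 = 8·542 + 223   →  a_0 = 8
542 = 2·223 + 96   →  a_1 = 2
223 = 2·96 + 31   →  a_2 = 2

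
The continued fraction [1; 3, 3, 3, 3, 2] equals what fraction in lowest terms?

327/251

Fold from the inside: start with 2/1.
  3 + 1/2 = 7/2
  3 + 2/7 = 23/7
  3 + 7/23 = 76/23
  3 + 23/76 = 251/76
  1 + 76/251 = 327/251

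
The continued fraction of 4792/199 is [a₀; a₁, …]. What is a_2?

4792 = 24·199 + 16   →  a_0 = 24
199 = 12·16 + 7   →  a_1 = 12
16 = 2·7 + 2   →  a_2 = 2

2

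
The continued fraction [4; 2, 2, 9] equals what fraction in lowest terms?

207/47

Using pₖ = aₖpₖ₋₁ + pₖ₋₂ and qₖ = aₖqₖ₋₁ + qₖ₋₂:
  k=0: a=4, p=4, q=1
  k=1: a=2, p=9, q=2
  k=2: a=2, p=22, q=5
  k=3: a=9, p=207, q=47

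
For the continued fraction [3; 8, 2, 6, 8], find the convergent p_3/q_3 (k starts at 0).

Using pₖ = aₖpₖ₋₁ + pₖ₋₂, qₖ = aₖqₖ₋₁ + qₖ₋₂ (with p₋₁=1, p₋₂=0, q₋₁=0, q₋₂=1):
  k=0: a=3, p=3, q=1
  k=1: a=8, p=25, q=8
  k=2: a=2, p=53, q=17
  k=3: a=6, p=343, q=110

343/110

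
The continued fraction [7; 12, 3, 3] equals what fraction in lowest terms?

Fold from the inside: start with 3/1.
  3 + 1/3 = 10/3
  12 + 3/10 = 123/10
  7 + 10/123 = 871/123

871/123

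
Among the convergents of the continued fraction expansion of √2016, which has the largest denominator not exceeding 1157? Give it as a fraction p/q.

40365/899

√2016 = [44; 1, 8, 1, 88, …] (period length 4).
Convergents:
  p_0/q_0 = 44/1
  p_1/q_1 = 45/1
  p_2/q_2 = 404/9
  p_3/q_3 = 449/10
  p_4/q_4 = 39916/889
  p_5/q_5 = 40365/899
  p_6/q_6 = 362836/8081
q_5 = 899 ≤ 1157 < 8081 = q_6, so the answer is 40365/899.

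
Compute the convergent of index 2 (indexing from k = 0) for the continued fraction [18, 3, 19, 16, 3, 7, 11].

1063/58

Using pₖ = aₖpₖ₋₁ + pₖ₋₂, qₖ = aₖqₖ₋₁ + qₖ₋₂ (with p₋₁=1, p₋₂=0, q₋₁=0, q₋₂=1):
  k=0: a=18, p=18, q=1
  k=1: a=3, p=55, q=3
  k=2: a=19, p=1063, q=58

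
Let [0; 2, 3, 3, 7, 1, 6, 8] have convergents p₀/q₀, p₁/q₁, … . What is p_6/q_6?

Using pₖ = aₖpₖ₋₁ + pₖ₋₂, qₖ = aₖqₖ₋₁ + qₖ₋₂ (with p₋₁=1, p₋₂=0, q₋₁=0, q₋₂=1):
  k=0: a=0, p=0, q=1
  k=1: a=2, p=1, q=2
  k=2: a=3, p=3, q=7
  k=3: a=3, p=10, q=23
  k=4: a=7, p=73, q=168
  k=5: a=1, p=83, q=191
  k=6: a=6, p=571, q=1314

571/1314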